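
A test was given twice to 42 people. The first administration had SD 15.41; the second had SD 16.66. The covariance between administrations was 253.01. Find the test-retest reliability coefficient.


r = cov(X,Y) / (SD_X * SD_Y)
r = 253.01 / (15.41 * 16.66)
r = 253.01 / 256.7306
r = 0.9855

0.9855


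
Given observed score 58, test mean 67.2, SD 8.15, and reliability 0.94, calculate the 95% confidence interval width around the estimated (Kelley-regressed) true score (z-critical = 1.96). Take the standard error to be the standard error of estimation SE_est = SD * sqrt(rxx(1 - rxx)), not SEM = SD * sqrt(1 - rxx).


True score estimate = 0.94*58 + 0.06*67.2 = 58.552
SE_est = SD * sqrt(rxx * (1 - rxx)) = 8.15 * sqrt(0.94 * 0.06) = 8.15 * sqrt(0.0564) = 1.935518
CI = T_est +/- z * SE_est, so width = 2 * z * SE_est = 2 * 1.96 * 1.935518
Width = 7.5872

7.5872


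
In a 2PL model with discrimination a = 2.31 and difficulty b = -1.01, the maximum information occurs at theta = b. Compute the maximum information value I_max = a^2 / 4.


For 2PL, max info at theta = b = -1.01
I_max = a^2 / 4 = 2.31^2 / 4
= 5.3361 / 4
I_max = 1.334

1.334


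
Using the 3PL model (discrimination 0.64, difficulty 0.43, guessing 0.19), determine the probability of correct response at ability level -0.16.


logit = 0.64*(-0.16 - 0.43) = -0.3776
P* = 1/(1 + exp(--0.3776)) = 0.4067
P = 0.19 + (1 - 0.19) * 0.4067
P = 0.5194

0.5194


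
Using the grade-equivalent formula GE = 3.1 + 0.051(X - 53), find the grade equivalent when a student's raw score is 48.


raw - median = 48 - 53 = -5
slope * diff = 0.051 * -5 = -0.255
GE = 3.1 + -0.255
GE = 2.845

2.845


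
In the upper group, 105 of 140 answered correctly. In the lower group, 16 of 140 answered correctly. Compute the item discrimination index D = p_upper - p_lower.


p_upper = 105/140 = 0.75
p_lower = 16/140 = 0.1143
D = 0.75 - 0.1143 = 0.6357

0.6357


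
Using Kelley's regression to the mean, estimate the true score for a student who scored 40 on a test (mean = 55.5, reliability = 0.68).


T_est = rxx * X + (1 - rxx) * mean
T_est = 0.68 * 40 + 0.32 * 55.5
T_est = 27.2 + 17.76
T_est = 44.96

44.96


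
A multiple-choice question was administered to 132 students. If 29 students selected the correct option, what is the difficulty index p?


Item difficulty p = number correct / total examinees
p = 29 / 132
p = 0.2197

0.2197


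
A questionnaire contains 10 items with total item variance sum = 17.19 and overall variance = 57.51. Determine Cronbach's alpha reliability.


alpha = (k/(k-1)) * (1 - sum(si^2)/s_total^2)
= (10/9) * (1 - 17.19/57.51)
alpha = 0.779

0.779


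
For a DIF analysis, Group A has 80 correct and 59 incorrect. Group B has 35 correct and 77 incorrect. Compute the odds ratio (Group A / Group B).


Odds_A = 80/59 = 1.3559
Odds_B = 35/77 = 0.4545
OR = Odds_A / Odds_B = 1.3559 / 0.4545
Exactly, OR = (80 * 77) / (59 * 35) = 6160 / 2065
OR = 2.9831

2.9831


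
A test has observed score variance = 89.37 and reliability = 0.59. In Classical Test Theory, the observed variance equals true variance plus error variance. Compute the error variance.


var_true = rxx * var_obs = 0.59 * 89.37 = 52.7283
var_error = var_obs - var_true
var_error = 89.37 - 52.7283
var_error = 36.6417

36.6417


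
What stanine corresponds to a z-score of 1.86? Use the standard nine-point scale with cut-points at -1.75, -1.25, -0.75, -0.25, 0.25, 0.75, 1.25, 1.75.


Stanine boundaries: [-1.75, -1.25, -0.75, -0.25, 0.25, 0.75, 1.25, 1.75]
z = 1.86
Check each boundary:
  z >= -1.75 -> could be stanine 2
  z >= -1.25 -> could be stanine 3
  z >= -0.75 -> could be stanine 4
  z >= -0.25 -> could be stanine 5
  z >= 0.25 -> could be stanine 6
  z >= 0.75 -> could be stanine 7
  z >= 1.25 -> could be stanine 8
  z >= 1.75 -> could be stanine 9
Highest qualifying boundary gives stanine = 9

9


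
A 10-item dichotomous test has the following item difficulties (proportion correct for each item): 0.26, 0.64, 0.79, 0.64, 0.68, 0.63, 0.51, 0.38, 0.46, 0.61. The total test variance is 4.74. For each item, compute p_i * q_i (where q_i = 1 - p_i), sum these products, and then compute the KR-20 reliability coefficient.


For each item, compute p_i * q_i:
  Item 1: 0.26 * 0.74 = 0.1924
  Item 2: 0.64 * 0.36 = 0.2304
  Item 3: 0.79 * 0.21 = 0.1659
  Item 4: 0.64 * 0.36 = 0.2304
  Item 5: 0.68 * 0.32 = 0.2176
  Item 6: 0.63 * 0.37 = 0.2331
  Item 7: 0.51 * 0.49 = 0.2499
  Item 8: 0.38 * 0.62 = 0.2356
  Item 9: 0.46 * 0.54 = 0.2484
  Item 10: 0.61 * 0.39 = 0.2379
Sum(p_i * q_i) = 0.1924 + 0.2304 + 0.1659 + 0.2304 + 0.2176 + 0.2331 + 0.2499 + 0.2356 + 0.2484 + 0.2379 = 2.2416
KR-20 = (k/(k-1)) * (1 - Sum(p_i*q_i) / Var_total)
= (10/9) * (1 - 2.2416/4.74)
= 1.1111 * 0.5271
KR-20 = 0.5857

0.5857


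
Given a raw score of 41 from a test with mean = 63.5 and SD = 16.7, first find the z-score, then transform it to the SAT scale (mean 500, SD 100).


z = (X - mean) / SD = (41 - 63.5) / 16.7
z = -22.5 / 16.7
z = -1.3473
SAT-scale = SAT = 500 + 100z
Carry z at full precision (z = -22.5 / 16.7) into the conversion:
SAT-scale = 500 + 100 * (-22.5 / 16.7) = 500 + -2250 / 16.7
SAT-scale = 500 + -134.7305
SAT-scale = 365.2695

365.2695


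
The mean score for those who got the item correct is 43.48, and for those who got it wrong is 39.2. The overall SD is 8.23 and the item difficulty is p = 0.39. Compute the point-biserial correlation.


q = 1 - p = 0.61
rpb = ((M1 - M0) / SD) * sqrt(p * q)
rpb = ((43.48 - 39.2) / 8.23) * sqrt(0.39 * 0.61)
rpb = 0.2537

0.2537


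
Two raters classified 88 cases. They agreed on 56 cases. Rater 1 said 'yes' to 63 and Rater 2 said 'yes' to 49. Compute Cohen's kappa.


P_o = 56/88 = 0.636364
P_e = (63*49 + 25*39) / 7744 = 0.524535
kappa = (P_o - P_e) / (1 - P_e)
kappa = (0.636364 - 0.524535) / (1 - 0.524535)
kappa = 0.2352

0.2352


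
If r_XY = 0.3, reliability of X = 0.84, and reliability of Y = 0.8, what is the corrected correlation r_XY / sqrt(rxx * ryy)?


r_corrected = rxy / sqrt(rxx * ryy)
= 0.3 / sqrt(0.84 * 0.8)
= 0.3 / sqrt(0.672)
= 0.3 / 0.819756
r_corrected = 0.366

0.366


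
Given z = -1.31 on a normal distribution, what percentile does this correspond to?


CDF(z) = 0.5 * (1 + erf(z/sqrt(2)))
erf(-0.9263) = -0.8098
CDF = 0.0951
Percentile rank = 0.0951 * 100 = 9.51

9.51


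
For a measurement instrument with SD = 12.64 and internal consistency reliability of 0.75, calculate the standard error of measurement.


SEM = SD * sqrt(1 - rxx)
SEM = 12.64 * sqrt(1 - 0.75)
SEM = 12.64 * sqrt(0.25) = 12.64 * 0.5
SEM = 6.32

6.32


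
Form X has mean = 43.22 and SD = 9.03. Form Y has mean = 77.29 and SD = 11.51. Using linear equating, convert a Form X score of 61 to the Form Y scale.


slope = SD_Y / SD_X = 11.51 / 9.03 ~ 1.2746
intercept = mean_Y - slope * mean_X = 77.29 - (11.51 / 9.03) * 43.22 ~ 22.2001
Y = slope * X + intercept. To avoid rounding drift from the rounded slope/intercept, evaluate the equivalent form Y = mean_Y + SD_Y * (X - mean_X) / SD_X at full precision:
Y = 77.29 + 11.51 * (61 - 43.22) / 9.03
Y = 77.29 + 11.51 * 17.78 / 9.03
Y = 77.29 + 204.6478 / 9.03
Y = 77.29 + 22.6631
Y = 99.9531

99.9531


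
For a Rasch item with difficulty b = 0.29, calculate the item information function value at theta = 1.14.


P = 1/(1+exp(-(1.14-0.29))) = 0.7006
I = P*(1-P) = 0.7006 * 0.2994
I = 0.2098

0.2098


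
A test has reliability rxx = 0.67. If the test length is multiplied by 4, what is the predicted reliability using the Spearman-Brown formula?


r_new = (n * rxx) / (1 + (n-1) * rxx)
r_new = (4 * 0.67) / (1 + 3 * 0.67)
r_new = 2.68 / 3.01
r_new = 0.8904

0.8904


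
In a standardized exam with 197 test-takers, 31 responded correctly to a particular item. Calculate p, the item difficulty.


Item difficulty p = number correct / total examinees
p = 31 / 197
p = 0.1574

0.1574


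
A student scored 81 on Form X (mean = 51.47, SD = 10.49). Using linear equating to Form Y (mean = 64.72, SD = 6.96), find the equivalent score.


slope = SD_Y / SD_X = 6.96 / 10.49 ~ 0.6635
intercept = mean_Y - slope * mean_X = 64.72 - (6.96 / 10.49) * 51.47 ~ 30.5702
Y = slope * X + intercept. To avoid rounding drift from the rounded slope/intercept, evaluate the equivalent form Y = mean_Y + SD_Y * (X - mean_X) / SD_X at full precision:
Y = 64.72 + 6.96 * (81 - 51.47) / 10.49
Y = 64.72 + 6.96 * 29.53 / 10.49
Y = 64.72 + 205.5288 / 10.49
Y = 64.72 + 19.5928
Y = 84.3128

84.3128


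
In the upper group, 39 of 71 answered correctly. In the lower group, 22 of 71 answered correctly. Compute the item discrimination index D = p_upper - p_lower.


p_upper = 39/71 = 0.5493
p_lower = 22/71 = 0.3099
D = 0.5493 - 0.3099 = 0.2394

0.2394


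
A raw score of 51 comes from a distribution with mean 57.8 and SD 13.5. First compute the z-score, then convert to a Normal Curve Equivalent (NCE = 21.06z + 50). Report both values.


z = (X - mean) / SD = (51 - 57.8) / 13.5
z = -6.8 / 13.5
z = -0.5037
NCE = NCE = 21.06z + 50
Carry z at full precision (z = -6.8 / 13.5) into the conversion:
NCE = 21.06 * (-6.8 / 13.5) + 50 = -143.208 / 13.5 + 50
NCE = -10.608 + 50
NCE = 39.392

39.392


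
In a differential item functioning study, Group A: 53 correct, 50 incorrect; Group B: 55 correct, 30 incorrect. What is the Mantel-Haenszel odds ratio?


Odds_A = 53/50 = 1.06
Odds_B = 55/30 = 1.8333
OR = Odds_A / Odds_B = 1.06 / 1.8333
Exactly, OR = (53 * 30) / (50 * 55) = 1590 / 2750
OR = 0.5782

0.5782


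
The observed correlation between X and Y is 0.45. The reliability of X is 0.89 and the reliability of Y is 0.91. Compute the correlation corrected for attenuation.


r_corrected = rxy / sqrt(rxx * ryy)
= 0.45 / sqrt(0.89 * 0.91)
= 0.45 / sqrt(0.8099)
= 0.45 / 0.899944
r_corrected = 0.5

0.5


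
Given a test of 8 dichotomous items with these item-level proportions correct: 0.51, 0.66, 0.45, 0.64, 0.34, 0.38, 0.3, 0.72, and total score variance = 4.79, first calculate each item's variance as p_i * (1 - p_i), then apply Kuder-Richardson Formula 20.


For each item, compute p_i * q_i:
  Item 1: 0.51 * 0.49 = 0.2499
  Item 2: 0.66 * 0.34 = 0.2244
  Item 3: 0.45 * 0.55 = 0.2475
  Item 4: 0.64 * 0.36 = 0.2304
  Item 5: 0.34 * 0.66 = 0.2244
  Item 6: 0.38 * 0.62 = 0.2356
  Item 7: 0.3 * 0.7 = 0.21
  Item 8: 0.72 * 0.28 = 0.2016
Sum(p_i * q_i) = 0.2499 + 0.2244 + 0.2475 + 0.2304 + 0.2244 + 0.2356 + 0.21 + 0.2016 = 1.8238
KR-20 = (k/(k-1)) * (1 - Sum(p_i*q_i) / Var_total)
= (8/7) * (1 - 1.8238/4.79)
= 1.1429 * 0.6192
KR-20 = 0.7077

0.7077


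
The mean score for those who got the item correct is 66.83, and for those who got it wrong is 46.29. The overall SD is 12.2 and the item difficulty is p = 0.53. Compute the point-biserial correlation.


q = 1 - p = 0.47
rpb = ((M1 - M0) / SD) * sqrt(p * q)
rpb = ((66.83 - 46.29) / 12.2) * sqrt(0.53 * 0.47)
rpb = 0.8403

0.8403


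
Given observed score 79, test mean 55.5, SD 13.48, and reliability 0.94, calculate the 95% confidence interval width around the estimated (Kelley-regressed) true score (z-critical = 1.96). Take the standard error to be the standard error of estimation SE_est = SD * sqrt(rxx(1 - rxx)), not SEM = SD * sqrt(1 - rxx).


True score estimate = 0.94*79 + 0.06*55.5 = 77.59
SE_est = SD * sqrt(rxx * (1 - rxx)) = 13.48 * sqrt(0.94 * 0.06) = 13.48 * sqrt(0.0564) = 3.201323
CI = T_est +/- z * SE_est, so width = 2 * z * SE_est = 2 * 1.96 * 3.201323
Width = 12.5492

12.5492


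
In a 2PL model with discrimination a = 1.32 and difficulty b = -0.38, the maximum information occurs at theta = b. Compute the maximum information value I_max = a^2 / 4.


For 2PL, max info at theta = b = -0.38
I_max = a^2 / 4 = 1.32^2 / 4
= 1.7424 / 4
I_max = 0.4356

0.4356


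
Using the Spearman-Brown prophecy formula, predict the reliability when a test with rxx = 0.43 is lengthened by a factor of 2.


r_new = (n * rxx) / (1 + (n-1) * rxx)
r_new = (2 * 0.43) / (1 + 1 * 0.43)
r_new = 0.86 / 1.43
r_new = 0.6014

0.6014


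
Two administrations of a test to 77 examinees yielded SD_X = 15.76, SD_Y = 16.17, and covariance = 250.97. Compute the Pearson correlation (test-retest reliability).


r = cov(X,Y) / (SD_X * SD_Y)
r = 250.97 / (15.76 * 16.17)
r = 250.97 / 254.8392
r = 0.9848

0.9848


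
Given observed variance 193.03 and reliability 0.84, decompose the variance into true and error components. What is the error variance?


var_true = rxx * var_obs = 0.84 * 193.03 = 162.1452
var_error = var_obs - var_true
var_error = 193.03 - 162.1452
var_error = 30.8848

30.8848


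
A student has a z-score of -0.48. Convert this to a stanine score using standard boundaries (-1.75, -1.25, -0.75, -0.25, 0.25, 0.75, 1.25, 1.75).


Stanine boundaries: [-1.75, -1.25, -0.75, -0.25, 0.25, 0.75, 1.25, 1.75]
z = -0.48
Check each boundary:
  z >= -1.75 -> could be stanine 2
  z >= -1.25 -> could be stanine 3
  z >= -0.75 -> could be stanine 4
  z < -0.25
  z < 0.25
  z < 0.75
  z < 1.25
  z < 1.75
Highest qualifying boundary gives stanine = 4

4


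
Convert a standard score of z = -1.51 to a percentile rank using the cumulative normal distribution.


CDF(z) = 0.5 * (1 + erf(z/sqrt(2)))
erf(-1.0677) = -0.869
CDF = 0.0655
Percentile rank = 0.0655 * 100 = 6.55

6.55


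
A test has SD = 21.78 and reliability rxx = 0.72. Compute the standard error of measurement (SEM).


SEM = SD * sqrt(1 - rxx)
SEM = 21.78 * sqrt(1 - 0.72)
SEM = 21.78 * sqrt(0.28) = 21.78 * 0.52915
SEM = 11.5249

11.5249


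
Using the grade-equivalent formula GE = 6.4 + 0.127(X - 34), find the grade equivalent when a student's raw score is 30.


raw - median = 30 - 34 = -4
slope * diff = 0.127 * -4 = -0.508
GE = 6.4 + -0.508
GE = 5.892

5.892


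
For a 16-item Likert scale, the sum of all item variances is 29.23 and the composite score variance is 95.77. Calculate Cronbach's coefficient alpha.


alpha = (k/(k-1)) * (1 - sum(si^2)/s_total^2)
= (16/15) * (1 - 29.23/95.77)
alpha = 0.7411

0.7411


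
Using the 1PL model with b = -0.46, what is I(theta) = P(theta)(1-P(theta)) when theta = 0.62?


P = 1/(1+exp(-(0.62--0.46))) = 0.7465
I = P*(1-P) = 0.7465 * 0.2535
I = 0.1892

0.1892


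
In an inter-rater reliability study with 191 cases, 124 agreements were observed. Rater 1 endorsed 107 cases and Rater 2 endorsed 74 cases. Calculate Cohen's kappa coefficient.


P_o = 124/191 = 0.649215
P_e = (107*74 + 84*117) / 36481 = 0.486445
kappa = (P_o - P_e) / (1 - P_e)
kappa = (0.649215 - 0.486445) / (1 - 0.486445)
kappa = 0.3169

0.3169


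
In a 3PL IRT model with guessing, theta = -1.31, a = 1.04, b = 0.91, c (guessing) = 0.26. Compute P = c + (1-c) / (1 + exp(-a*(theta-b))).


logit = 1.04*(-1.31 - 0.91) = -2.3088
P* = 1/(1 + exp(--2.3088)) = 0.0904
P = 0.26 + (1 - 0.26) * 0.0904
P = 0.3269

0.3269


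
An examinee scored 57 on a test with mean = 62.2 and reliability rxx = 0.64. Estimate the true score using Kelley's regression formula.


T_est = rxx * X + (1 - rxx) * mean
T_est = 0.64 * 57 + 0.36 * 62.2
T_est = 36.48 + 22.392
T_est = 58.872

58.872


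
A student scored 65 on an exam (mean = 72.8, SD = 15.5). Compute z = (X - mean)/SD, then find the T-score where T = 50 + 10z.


z = (X - mean) / SD = (65 - 72.8) / 15.5
z = -7.8 / 15.5
z = -0.5032
T-score = T = 50 + 10z
Carry z at full precision (z = -7.8 / 15.5) into the conversion:
T-score = 50 + 10 * (-7.8 / 15.5) = 50 + -78 / 15.5
T-score = 50 + -5.0323
T-score = 44.9677

44.9677


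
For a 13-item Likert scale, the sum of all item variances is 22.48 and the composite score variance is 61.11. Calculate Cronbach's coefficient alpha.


alpha = (k/(k-1)) * (1 - sum(si^2)/s_total^2)
= (13/12) * (1 - 22.48/61.11)
alpha = 0.6848

0.6848


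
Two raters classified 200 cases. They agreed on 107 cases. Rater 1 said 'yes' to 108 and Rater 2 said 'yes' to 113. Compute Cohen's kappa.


P_o = 107/200 = 0.535
P_e = (108*113 + 92*87) / 40000 = 0.5052
kappa = (P_o - P_e) / (1 - P_e)
kappa = (0.535 - 0.5052) / (1 - 0.5052)
kappa = 0.0602

0.0602


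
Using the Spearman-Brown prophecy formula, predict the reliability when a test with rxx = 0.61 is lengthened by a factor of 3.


r_new = (n * rxx) / (1 + (n-1) * rxx)
r_new = (3 * 0.61) / (1 + 2 * 0.61)
r_new = 1.83 / 2.22
r_new = 0.8243

0.8243


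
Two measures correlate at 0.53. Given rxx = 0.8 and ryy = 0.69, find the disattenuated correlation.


r_corrected = rxy / sqrt(rxx * ryy)
= 0.53 / sqrt(0.8 * 0.69)
= 0.53 / sqrt(0.552)
= 0.53 / 0.742967
r_corrected = 0.7134

0.7134


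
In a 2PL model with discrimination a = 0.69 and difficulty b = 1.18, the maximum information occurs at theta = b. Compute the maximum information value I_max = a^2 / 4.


For 2PL, max info at theta = b = 1.18
I_max = a^2 / 4 = 0.69^2 / 4
= 0.4761 / 4
I_max = 0.119

0.119


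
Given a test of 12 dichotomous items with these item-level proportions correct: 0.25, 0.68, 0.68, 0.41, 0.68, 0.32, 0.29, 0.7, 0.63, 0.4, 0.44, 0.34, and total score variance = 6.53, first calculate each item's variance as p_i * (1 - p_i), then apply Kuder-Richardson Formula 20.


For each item, compute p_i * q_i:
  Item 1: 0.25 * 0.75 = 0.1875
  Item 2: 0.68 * 0.32 = 0.2176
  Item 3: 0.68 * 0.32 = 0.2176
  Item 4: 0.41 * 0.59 = 0.2419
  Item 5: 0.68 * 0.32 = 0.2176
  Item 6: 0.32 * 0.68 = 0.2176
  Item 7: 0.29 * 0.71 = 0.2059
  Item 8: 0.7 * 0.3 = 0.21
  Item 9: 0.63 * 0.37 = 0.2331
  Item 10: 0.4 * 0.6 = 0.24
  Item 11: 0.44 * 0.56 = 0.2464
  Item 12: 0.34 * 0.66 = 0.2244
Sum(p_i * q_i) = 0.1875 + 0.2176 + 0.2176 + 0.2419 + 0.2176 + 0.2176 + 0.2059 + 0.21 + 0.2331 + 0.24 + 0.2464 + 0.2244 = 2.6596
KR-20 = (k/(k-1)) * (1 - Sum(p_i*q_i) / Var_total)
= (12/11) * (1 - 2.6596/6.53)
= 1.0909 * 0.5927
KR-20 = 0.6466

0.6466


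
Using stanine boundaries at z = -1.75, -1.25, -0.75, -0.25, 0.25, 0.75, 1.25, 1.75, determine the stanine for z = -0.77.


Stanine boundaries: [-1.75, -1.25, -0.75, -0.25, 0.25, 0.75, 1.25, 1.75]
z = -0.77
Check each boundary:
  z >= -1.75 -> could be stanine 2
  z >= -1.25 -> could be stanine 3
  z < -0.75
  z < -0.25
  z < 0.25
  z < 0.75
  z < 1.25
  z < 1.75
Highest qualifying boundary gives stanine = 3

3


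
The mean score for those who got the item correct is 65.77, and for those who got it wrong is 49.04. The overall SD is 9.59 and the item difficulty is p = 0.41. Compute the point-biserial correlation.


q = 1 - p = 0.59
rpb = ((M1 - M0) / SD) * sqrt(p * q)
rpb = ((65.77 - 49.04) / 9.59) * sqrt(0.41 * 0.59)
rpb = 0.858

0.858


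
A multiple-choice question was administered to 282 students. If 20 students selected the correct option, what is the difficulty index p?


Item difficulty p = number correct / total examinees
p = 20 / 282
p = 0.0709

0.0709


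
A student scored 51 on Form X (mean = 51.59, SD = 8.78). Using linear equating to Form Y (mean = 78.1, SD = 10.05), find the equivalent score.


slope = SD_Y / SD_X = 10.05 / 8.78 ~ 1.1446
intercept = mean_Y - slope * mean_X = 78.1 - (10.05 / 8.78) * 51.59 ~ 19.0477
Y = slope * X + intercept. To avoid rounding drift from the rounded slope/intercept, evaluate the equivalent form Y = mean_Y + SD_Y * (X - mean_X) / SD_X at full precision:
Y = 78.1 + 10.05 * (51 - 51.59) / 8.78
Y = 78.1 - 10.05 * 0.59 / 8.78
Y = 78.1 - 5.9295 / 8.78
Y = 78.1 - 0.6753
Y = 77.4247

77.4247


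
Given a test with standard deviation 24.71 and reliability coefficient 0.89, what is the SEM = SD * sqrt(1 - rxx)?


SEM = SD * sqrt(1 - rxx)
SEM = 24.71 * sqrt(1 - 0.89)
SEM = 24.71 * sqrt(0.11) = 24.71 * 0.331662
SEM = 8.1954

8.1954


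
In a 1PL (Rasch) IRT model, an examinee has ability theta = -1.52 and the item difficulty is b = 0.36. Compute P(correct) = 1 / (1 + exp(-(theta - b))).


theta - b = -1.52 - 0.36 = -1.88
exp(-(theta - b)) = exp(1.88) = 6.5535
P = 1 / (1 + 6.5535)
P = 0.1324

0.1324


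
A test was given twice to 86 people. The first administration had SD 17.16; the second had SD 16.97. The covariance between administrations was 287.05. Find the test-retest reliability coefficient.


r = cov(X,Y) / (SD_X * SD_Y)
r = 287.05 / (17.16 * 16.97)
r = 287.05 / 291.2052
r = 0.9857

0.9857


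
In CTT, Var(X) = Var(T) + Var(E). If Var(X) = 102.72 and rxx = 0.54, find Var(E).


var_true = rxx * var_obs = 0.54 * 102.72 = 55.4688
var_error = var_obs - var_true
var_error = 102.72 - 55.4688
var_error = 47.2512

47.2512


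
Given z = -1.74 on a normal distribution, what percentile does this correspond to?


CDF(z) = 0.5 * (1 + erf(z/sqrt(2)))
erf(-1.2304) = -0.9181
CDF = 0.0409
Percentile rank = 0.0409 * 100 = 4.09

4.09


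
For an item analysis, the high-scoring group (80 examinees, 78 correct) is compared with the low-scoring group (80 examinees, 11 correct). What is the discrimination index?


p_upper = 78/80 = 0.975
p_lower = 11/80 = 0.1375
D = 0.975 - 0.1375 = 0.8375

0.8375


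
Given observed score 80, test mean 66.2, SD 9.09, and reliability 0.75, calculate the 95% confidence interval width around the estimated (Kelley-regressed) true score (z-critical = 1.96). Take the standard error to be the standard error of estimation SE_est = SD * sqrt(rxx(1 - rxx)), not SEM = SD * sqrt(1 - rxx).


True score estimate = 0.75*80 + 0.25*66.2 = 76.55
SE_est = SD * sqrt(rxx * (1 - rxx)) = 9.09 * sqrt(0.75 * 0.25) = 9.09 * sqrt(0.1875) = 3.936085
CI = T_est +/- z * SE_est, so width = 2 * z * SE_est = 2 * 1.96 * 3.936085
Width = 15.4295

15.4295


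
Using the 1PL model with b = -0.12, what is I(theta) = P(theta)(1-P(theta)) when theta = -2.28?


P = 1/(1+exp(-(-2.28--0.12))) = 0.1034
I = P*(1-P) = 0.1034 * 0.8966
I = 0.0927

0.0927


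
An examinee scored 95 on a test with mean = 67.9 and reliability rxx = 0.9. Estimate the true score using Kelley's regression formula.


T_est = rxx * X + (1 - rxx) * mean
T_est = 0.9 * 95 + 0.1 * 67.9
T_est = 85.5 + 6.79
T_est = 92.29

92.29


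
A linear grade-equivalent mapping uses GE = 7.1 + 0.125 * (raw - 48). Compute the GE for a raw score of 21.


raw - median = 21 - 48 = -27
slope * diff = 0.125 * -27 = -3.375
GE = 7.1 + -3.375
GE = 3.725

3.725


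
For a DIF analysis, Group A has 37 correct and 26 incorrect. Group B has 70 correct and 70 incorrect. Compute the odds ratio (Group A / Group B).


Odds_A = 37/26 = 1.4231
Odds_B = 70/70 = 1.0
OR = Odds_A / Odds_B = 1.4231 / 1.0
Exactly, OR = (37 * 70) / (26 * 70) = 2590 / 1820
OR = 1.4231

1.4231


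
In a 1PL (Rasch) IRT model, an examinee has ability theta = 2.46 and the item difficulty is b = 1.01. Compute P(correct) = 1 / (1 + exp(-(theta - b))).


theta - b = 2.46 - 1.01 = 1.45
exp(-(theta - b)) = exp(-1.45) = 0.2346
P = 1 / (1 + 0.2346)
P = 0.81

0.81


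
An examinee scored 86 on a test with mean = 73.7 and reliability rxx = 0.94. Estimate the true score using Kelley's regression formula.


T_est = rxx * X + (1 - rxx) * mean
T_est = 0.94 * 86 + 0.06 * 73.7
T_est = 80.84 + 4.422
T_est = 85.262

85.262


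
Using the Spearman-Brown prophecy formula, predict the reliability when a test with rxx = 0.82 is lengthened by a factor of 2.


r_new = (n * rxx) / (1 + (n-1) * rxx)
r_new = (2 * 0.82) / (1 + 1 * 0.82)
r_new = 1.64 / 1.82
r_new = 0.9011

0.9011


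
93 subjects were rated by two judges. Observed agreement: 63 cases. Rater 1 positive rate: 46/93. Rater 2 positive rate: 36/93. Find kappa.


P_o = 63/93 = 0.677419
P_e = (46*36 + 47*57) / 8649 = 0.501214
kappa = (P_o - P_e) / (1 - P_e)
kappa = (0.677419 - 0.501214) / (1 - 0.501214)
kappa = 0.3533

0.3533


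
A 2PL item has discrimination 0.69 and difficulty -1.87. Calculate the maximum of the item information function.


For 2PL, max info at theta = b = -1.87
I_max = a^2 / 4 = 0.69^2 / 4
= 0.4761 / 4
I_max = 0.119

0.119


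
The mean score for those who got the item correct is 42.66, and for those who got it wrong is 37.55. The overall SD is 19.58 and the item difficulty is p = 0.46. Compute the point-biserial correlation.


q = 1 - p = 0.54
rpb = ((M1 - M0) / SD) * sqrt(p * q)
rpb = ((42.66 - 37.55) / 19.58) * sqrt(0.46 * 0.54)
rpb = 0.1301

0.1301


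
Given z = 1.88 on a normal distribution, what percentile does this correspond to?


CDF(z) = 0.5 * (1 + erf(z/sqrt(2)))
erf(1.3294) = 0.9399
CDF = 0.9699
Percentile rank = 0.9699 * 100 = 96.99

96.99


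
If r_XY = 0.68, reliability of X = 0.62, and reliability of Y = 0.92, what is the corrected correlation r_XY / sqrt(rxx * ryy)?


r_corrected = rxy / sqrt(rxx * ryy)
= 0.68 / sqrt(0.62 * 0.92)
= 0.68 / sqrt(0.5704)
= 0.68 / 0.755248
r_corrected = 0.9004

0.9004


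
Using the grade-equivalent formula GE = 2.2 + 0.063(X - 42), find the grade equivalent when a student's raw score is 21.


raw - median = 21 - 42 = -21
slope * diff = 0.063 * -21 = -1.323
GE = 2.2 + -1.323
GE = 0.877

0.877


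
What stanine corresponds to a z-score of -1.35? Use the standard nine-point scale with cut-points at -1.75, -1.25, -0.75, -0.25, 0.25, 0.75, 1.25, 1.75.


Stanine boundaries: [-1.75, -1.25, -0.75, -0.25, 0.25, 0.75, 1.25, 1.75]
z = -1.35
Check each boundary:
  z >= -1.75 -> could be stanine 2
  z < -1.25
  z < -0.75
  z < -0.25
  z < 0.25
  z < 0.75
  z < 1.25
  z < 1.75
Highest qualifying boundary gives stanine = 2

2


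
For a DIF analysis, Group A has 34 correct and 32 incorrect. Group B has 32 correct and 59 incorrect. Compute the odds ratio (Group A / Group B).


Odds_A = 34/32 = 1.0625
Odds_B = 32/59 = 0.5424
OR = Odds_A / Odds_B = 1.0625 / 0.5424
Exactly, OR = (34 * 59) / (32 * 32) = 2006 / 1024
OR = 1.959

1.959


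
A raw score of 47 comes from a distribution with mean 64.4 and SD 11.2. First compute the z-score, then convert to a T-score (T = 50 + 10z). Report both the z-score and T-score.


z = (X - mean) / SD = (47 - 64.4) / 11.2
z = -17.4 / 11.2
z = -1.5536
T-score = T = 50 + 10z
Carry z at full precision (z = -17.4 / 11.2) into the conversion:
T-score = 50 + 10 * (-17.4 / 11.2) = 50 + -174 / 11.2
T-score = 50 + -15.5357
T-score = 34.4643

34.4643


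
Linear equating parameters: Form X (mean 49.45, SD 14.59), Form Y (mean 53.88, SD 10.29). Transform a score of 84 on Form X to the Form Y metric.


slope = SD_Y / SD_X = 10.29 / 14.59 ~ 0.7053
intercept = mean_Y - slope * mean_X = 53.88 - (10.29 / 14.59) * 49.45 ~ 19.004
Y = slope * X + intercept. To avoid rounding drift from the rounded slope/intercept, evaluate the equivalent form Y = mean_Y + SD_Y * (X - mean_X) / SD_X at full precision:
Y = 53.88 + 10.29 * (84 - 49.45) / 14.59
Y = 53.88 + 10.29 * 34.55 / 14.59
Y = 53.88 + 355.5195 / 14.59
Y = 53.88 + 24.3673
Y = 78.2473

78.2473


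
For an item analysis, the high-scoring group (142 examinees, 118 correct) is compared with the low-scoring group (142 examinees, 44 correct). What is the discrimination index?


p_upper = 118/142 = 0.831
p_lower = 44/142 = 0.3099
D = 0.831 - 0.3099 = 0.5211

0.5211


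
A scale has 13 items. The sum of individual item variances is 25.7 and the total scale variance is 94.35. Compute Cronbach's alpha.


alpha = (k/(k-1)) * (1 - sum(si^2)/s_total^2)
= (13/12) * (1 - 25.7/94.35)
alpha = 0.7882

0.7882


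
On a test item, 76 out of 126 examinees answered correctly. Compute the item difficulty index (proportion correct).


Item difficulty p = number correct / total examinees
p = 76 / 126
p = 0.6032

0.6032


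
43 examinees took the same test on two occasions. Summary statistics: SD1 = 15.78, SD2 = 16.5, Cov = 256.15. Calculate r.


r = cov(X,Y) / (SD_X * SD_Y)
r = 256.15 / (15.78 * 16.5)
r = 256.15 / 260.37
r = 0.9838

0.9838


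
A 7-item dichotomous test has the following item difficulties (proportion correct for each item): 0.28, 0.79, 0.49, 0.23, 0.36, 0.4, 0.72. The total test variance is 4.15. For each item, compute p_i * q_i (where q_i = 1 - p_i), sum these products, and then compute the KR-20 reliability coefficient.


For each item, compute p_i * q_i:
  Item 1: 0.28 * 0.72 = 0.2016
  Item 2: 0.79 * 0.21 = 0.1659
  Item 3: 0.49 * 0.51 = 0.2499
  Item 4: 0.23 * 0.77 = 0.1771
  Item 5: 0.36 * 0.64 = 0.2304
  Item 6: 0.4 * 0.6 = 0.24
  Item 7: 0.72 * 0.28 = 0.2016
Sum(p_i * q_i) = 0.2016 + 0.1659 + 0.2499 + 0.1771 + 0.2304 + 0.24 + 0.2016 = 1.4665
KR-20 = (k/(k-1)) * (1 - Sum(p_i*q_i) / Var_total)
= (7/6) * (1 - 1.4665/4.15)
= 1.1667 * 0.6466
KR-20 = 0.7544

0.7544


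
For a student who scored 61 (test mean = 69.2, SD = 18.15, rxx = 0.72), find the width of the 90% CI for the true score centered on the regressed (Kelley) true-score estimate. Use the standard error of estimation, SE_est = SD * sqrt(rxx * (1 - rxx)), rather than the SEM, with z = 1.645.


True score estimate = 0.72*61 + 0.28*69.2 = 63.296
SE_est = SD * sqrt(rxx * (1 - rxx)) = 18.15 * sqrt(0.72 * 0.28) = 18.15 * sqrt(0.2016) = 8.14933
CI = T_est +/- z * SE_est, so width = 2 * z * SE_est = 2 * 1.645 * 8.14933
Width = 26.8113

26.8113


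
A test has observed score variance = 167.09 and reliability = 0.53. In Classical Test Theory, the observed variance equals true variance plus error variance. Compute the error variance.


var_true = rxx * var_obs = 0.53 * 167.09 = 88.5577
var_error = var_obs - var_true
var_error = 167.09 - 88.5577
var_error = 78.5323

78.5323


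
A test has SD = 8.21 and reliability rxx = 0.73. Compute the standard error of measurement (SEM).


SEM = SD * sqrt(1 - rxx)
SEM = 8.21 * sqrt(1 - 0.73)
SEM = 8.21 * sqrt(0.27) = 8.21 * 0.519615
SEM = 4.266

4.266


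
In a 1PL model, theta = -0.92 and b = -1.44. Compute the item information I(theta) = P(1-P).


P = 1/(1+exp(-(-0.92--1.44))) = 0.6271
I = P*(1-P) = 0.6271 * 0.3729
I = 0.2338

0.2338


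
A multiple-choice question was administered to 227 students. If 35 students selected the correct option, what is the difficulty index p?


Item difficulty p = number correct / total examinees
p = 35 / 227
p = 0.1542

0.1542


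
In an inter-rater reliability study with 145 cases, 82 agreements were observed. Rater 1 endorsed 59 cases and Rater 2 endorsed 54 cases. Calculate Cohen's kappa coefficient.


P_o = 82/145 = 0.565517
P_e = (59*54 + 86*91) / 21025 = 0.523757
kappa = (P_o - P_e) / (1 - P_e)
kappa = (0.565517 - 0.523757) / (1 - 0.523757)
kappa = 0.0877

0.0877


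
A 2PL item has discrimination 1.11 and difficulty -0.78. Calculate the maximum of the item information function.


For 2PL, max info at theta = b = -0.78
I_max = a^2 / 4 = 1.11^2 / 4
= 1.2321 / 4
I_max = 0.308

0.308


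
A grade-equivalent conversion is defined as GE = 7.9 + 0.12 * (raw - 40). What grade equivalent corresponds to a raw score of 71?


raw - median = 71 - 40 = 31
slope * diff = 0.12 * 31 = 3.72
GE = 7.9 + 3.72
GE = 11.62

11.62


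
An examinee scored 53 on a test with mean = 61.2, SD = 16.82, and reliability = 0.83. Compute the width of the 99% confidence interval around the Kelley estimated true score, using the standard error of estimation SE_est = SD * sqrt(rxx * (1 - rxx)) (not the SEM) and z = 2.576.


True score estimate = 0.83*53 + 0.17*61.2 = 54.394
SE_est = SD * sqrt(rxx * (1 - rxx)) = 16.82 * sqrt(0.83 * 0.17) = 16.82 * sqrt(0.1411) = 6.318144
CI = T_est +/- z * SE_est, so width = 2 * z * SE_est = 2 * 2.576 * 6.318144
Width = 32.5511

32.5511


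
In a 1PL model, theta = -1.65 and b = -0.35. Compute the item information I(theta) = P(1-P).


P = 1/(1+exp(-(-1.65--0.35))) = 0.2142
I = P*(1-P) = 0.2142 * 0.7858
I = 0.1683

0.1683


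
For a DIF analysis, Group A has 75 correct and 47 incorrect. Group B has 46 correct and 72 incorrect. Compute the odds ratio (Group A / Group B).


Odds_A = 75/47 = 1.5957
Odds_B = 46/72 = 0.6389
OR = Odds_A / Odds_B = 1.5957 / 0.6389
Exactly, OR = (75 * 72) / (47 * 46) = 5400 / 2162
OR = 2.4977

2.4977


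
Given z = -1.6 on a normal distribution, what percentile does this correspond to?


CDF(z) = 0.5 * (1 + erf(z/sqrt(2)))
erf(-1.1314) = -0.8904
CDF = 0.0548
Percentile rank = 0.0548 * 100 = 5.48

5.48


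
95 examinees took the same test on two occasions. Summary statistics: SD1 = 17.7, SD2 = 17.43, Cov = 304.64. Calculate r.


r = cov(X,Y) / (SD_X * SD_Y)
r = 304.64 / (17.7 * 17.43)
r = 304.64 / 308.511
r = 0.9875

0.9875


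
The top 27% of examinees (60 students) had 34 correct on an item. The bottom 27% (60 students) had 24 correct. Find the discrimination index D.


p_upper = 34/60 = 0.5667
p_lower = 24/60 = 0.4
D = 0.5667 - 0.4 = 0.1667

0.1667


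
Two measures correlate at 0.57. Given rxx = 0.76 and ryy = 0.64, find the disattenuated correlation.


r_corrected = rxy / sqrt(rxx * ryy)
= 0.57 / sqrt(0.76 * 0.64)
= 0.57 / sqrt(0.4864)
= 0.57 / 0.697424
r_corrected = 0.8173

0.8173


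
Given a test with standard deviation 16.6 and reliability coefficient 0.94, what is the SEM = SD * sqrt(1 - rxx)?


SEM = SD * sqrt(1 - rxx)
SEM = 16.6 * sqrt(1 - 0.94)
SEM = 16.6 * sqrt(0.06) = 16.6 * 0.244949
SEM = 4.0662

4.0662


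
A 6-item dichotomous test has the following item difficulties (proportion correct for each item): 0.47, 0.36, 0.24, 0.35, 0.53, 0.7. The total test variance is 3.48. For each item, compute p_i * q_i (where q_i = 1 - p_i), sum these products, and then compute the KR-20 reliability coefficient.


For each item, compute p_i * q_i:
  Item 1: 0.47 * 0.53 = 0.2491
  Item 2: 0.36 * 0.64 = 0.2304
  Item 3: 0.24 * 0.76 = 0.1824
  Item 4: 0.35 * 0.65 = 0.2275
  Item 5: 0.53 * 0.47 = 0.2491
  Item 6: 0.7 * 0.3 = 0.21
Sum(p_i * q_i) = 0.2491 + 0.2304 + 0.1824 + 0.2275 + 0.2491 + 0.21 = 1.3485
KR-20 = (k/(k-1)) * (1 - Sum(p_i*q_i) / Var_total)
= (6/5) * (1 - 1.3485/3.48)
= 1.2 * 0.6125
KR-20 = 0.735

0.735


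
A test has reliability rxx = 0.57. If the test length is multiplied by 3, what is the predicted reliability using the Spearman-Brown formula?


r_new = (n * rxx) / (1 + (n-1) * rxx)
r_new = (3 * 0.57) / (1 + 2 * 0.57)
r_new = 1.71 / 2.14
r_new = 0.7991

0.7991


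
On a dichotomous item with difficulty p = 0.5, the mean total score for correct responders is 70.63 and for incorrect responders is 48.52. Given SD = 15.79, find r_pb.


q = 1 - p = 0.5
rpb = ((M1 - M0) / SD) * sqrt(p * q)
rpb = ((70.63 - 48.52) / 15.79) * sqrt(0.5 * 0.5)
rpb = 0.7001

0.7001


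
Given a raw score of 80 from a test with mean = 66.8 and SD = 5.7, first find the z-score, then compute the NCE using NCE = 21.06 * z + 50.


z = (X - mean) / SD = (80 - 66.8) / 5.7
z = 13.2 / 5.7
z = 2.3158
NCE = NCE = 21.06z + 50
Carry z at full precision (z = 13.2 / 5.7) into the conversion:
NCE = 21.06 * (13.2 / 5.7) + 50 = 277.992 / 5.7 + 50
NCE = 48.7705 + 50
NCE = 98.7705

98.7705


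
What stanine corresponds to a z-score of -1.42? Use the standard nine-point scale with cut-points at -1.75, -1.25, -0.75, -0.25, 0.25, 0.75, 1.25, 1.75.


Stanine boundaries: [-1.75, -1.25, -0.75, -0.25, 0.25, 0.75, 1.25, 1.75]
z = -1.42
Check each boundary:
  z >= -1.75 -> could be stanine 2
  z < -1.25
  z < -0.75
  z < -0.25
  z < 0.25
  z < 0.75
  z < 1.25
  z < 1.75
Highest qualifying boundary gives stanine = 2

2


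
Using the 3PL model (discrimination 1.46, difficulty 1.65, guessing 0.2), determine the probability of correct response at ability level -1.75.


logit = 1.46*(-1.75 - 1.65) = -4.964
P* = 1/(1 + exp(--4.964)) = 0.0069
P = 0.2 + (1 - 0.2) * 0.0069
P = 0.2055

0.2055


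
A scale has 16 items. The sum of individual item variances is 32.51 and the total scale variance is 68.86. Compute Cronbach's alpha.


alpha = (k/(k-1)) * (1 - sum(si^2)/s_total^2)
= (16/15) * (1 - 32.51/68.86)
alpha = 0.5631

0.5631


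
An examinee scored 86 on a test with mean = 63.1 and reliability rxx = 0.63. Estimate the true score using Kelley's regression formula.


T_est = rxx * X + (1 - rxx) * mean
T_est = 0.63 * 86 + 0.37 * 63.1
T_est = 54.18 + 23.347
T_est = 77.527

77.527


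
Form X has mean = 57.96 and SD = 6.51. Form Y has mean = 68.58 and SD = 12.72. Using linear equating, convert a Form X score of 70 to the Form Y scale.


slope = SD_Y / SD_X = 12.72 / 6.51 ~ 1.9539
intercept = mean_Y - slope * mean_X = 68.58 - (12.72 / 6.51) * 57.96 ~ -44.669
Y = slope * X + intercept. To avoid rounding drift from the rounded slope/intercept, evaluate the equivalent form Y = mean_Y + SD_Y * (X - mean_X) / SD_X at full precision:
Y = 68.58 + 12.72 * (70 - 57.96) / 6.51
Y = 68.58 + 12.72 * 12.04 / 6.51
Y = 68.58 + 153.1488 / 6.51
Y = 68.58 + 23.5252
Y = 92.1052

92.1052


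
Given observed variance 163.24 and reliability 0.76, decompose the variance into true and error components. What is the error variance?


var_true = rxx * var_obs = 0.76 * 163.24 = 124.0624
var_error = var_obs - var_true
var_error = 163.24 - 124.0624
var_error = 39.1776

39.1776


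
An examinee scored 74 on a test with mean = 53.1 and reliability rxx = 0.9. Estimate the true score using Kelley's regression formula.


T_est = rxx * X + (1 - rxx) * mean
T_est = 0.9 * 74 + 0.1 * 53.1
T_est = 66.6 + 5.31
T_est = 71.91

71.91


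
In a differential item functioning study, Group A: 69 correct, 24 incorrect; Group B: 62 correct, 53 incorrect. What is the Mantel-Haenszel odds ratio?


Odds_A = 69/24 = 2.875
Odds_B = 62/53 = 1.1698
OR = Odds_A / Odds_B = 2.875 / 1.1698
Exactly, OR = (69 * 53) / (24 * 62) = 3657 / 1488
OR = 2.4577

2.4577


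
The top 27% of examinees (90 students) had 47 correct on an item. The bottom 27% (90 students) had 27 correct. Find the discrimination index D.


p_upper = 47/90 = 0.5222
p_lower = 27/90 = 0.3
D = 0.5222 - 0.3 = 0.2222

0.2222


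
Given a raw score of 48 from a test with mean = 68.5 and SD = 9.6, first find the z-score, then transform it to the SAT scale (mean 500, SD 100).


z = (X - mean) / SD = (48 - 68.5) / 9.6
z = -20.5 / 9.6
z = -2.1354
SAT-scale = SAT = 500 + 100z
Carry z at full precision (z = -20.5 / 9.6) into the conversion:
SAT-scale = 500 + 100 * (-20.5 / 9.6) = 500 + -2050 / 9.6
SAT-scale = 500 + -213.5417
SAT-scale = 286.4583

286.4583


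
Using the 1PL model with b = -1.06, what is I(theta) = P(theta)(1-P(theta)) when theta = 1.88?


P = 1/(1+exp(-(1.88--1.06))) = 0.9498
I = P*(1-P) = 0.9498 * 0.0502
I = 0.0477

0.0477


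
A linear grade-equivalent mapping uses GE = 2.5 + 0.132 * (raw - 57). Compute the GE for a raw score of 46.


raw - median = 46 - 57 = -11
slope * diff = 0.132 * -11 = -1.452
GE = 2.5 + -1.452
GE = 1.048

1.048


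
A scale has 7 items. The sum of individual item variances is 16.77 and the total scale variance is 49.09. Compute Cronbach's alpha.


alpha = (k/(k-1)) * (1 - sum(si^2)/s_total^2)
= (7/6) * (1 - 16.77/49.09)
alpha = 0.7681

0.7681


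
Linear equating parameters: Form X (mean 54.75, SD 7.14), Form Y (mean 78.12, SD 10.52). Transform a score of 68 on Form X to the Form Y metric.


slope = SD_Y / SD_X = 10.52 / 7.14 ~ 1.4734
intercept = mean_Y - slope * mean_X = 78.12 - (10.52 / 7.14) * 54.75 ~ -2.5481
Y = slope * X + intercept. To avoid rounding drift from the rounded slope/intercept, evaluate the equivalent form Y = mean_Y + SD_Y * (X - mean_X) / SD_X at full precision:
Y = 78.12 + 10.52 * (68 - 54.75) / 7.14
Y = 78.12 + 10.52 * 13.25 / 7.14
Y = 78.12 + 139.39 / 7.14
Y = 78.12 + 19.5224
Y = 97.6424

97.6424


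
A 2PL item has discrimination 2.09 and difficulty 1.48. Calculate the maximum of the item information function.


For 2PL, max info at theta = b = 1.48
I_max = a^2 / 4 = 2.09^2 / 4
= 4.3681 / 4
I_max = 1.092

1.092


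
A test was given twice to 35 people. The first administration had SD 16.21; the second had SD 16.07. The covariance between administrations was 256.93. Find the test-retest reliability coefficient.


r = cov(X,Y) / (SD_X * SD_Y)
r = 256.93 / (16.21 * 16.07)
r = 256.93 / 260.4947
r = 0.9863

0.9863


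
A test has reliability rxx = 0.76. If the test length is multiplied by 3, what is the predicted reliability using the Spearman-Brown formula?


r_new = (n * rxx) / (1 + (n-1) * rxx)
r_new = (3 * 0.76) / (1 + 2 * 0.76)
r_new = 2.28 / 2.52
r_new = 0.9048

0.9048
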